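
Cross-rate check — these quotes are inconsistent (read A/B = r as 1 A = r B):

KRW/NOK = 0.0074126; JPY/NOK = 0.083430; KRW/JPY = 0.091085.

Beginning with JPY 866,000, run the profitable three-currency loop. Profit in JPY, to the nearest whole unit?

Profitable loop is JPY → NOK → KRW → JPY:
JPY 866,000 × 0.083430 = NOK 72,250.38
NOK 72,250.38 ÷ 0.0074126 = KRW 9,746,969
KRW 9,746,969 × 0.091085 = JPY 887,803
Profit = JPY 887,803 − JPY 866,000

Profit: JPY 21,803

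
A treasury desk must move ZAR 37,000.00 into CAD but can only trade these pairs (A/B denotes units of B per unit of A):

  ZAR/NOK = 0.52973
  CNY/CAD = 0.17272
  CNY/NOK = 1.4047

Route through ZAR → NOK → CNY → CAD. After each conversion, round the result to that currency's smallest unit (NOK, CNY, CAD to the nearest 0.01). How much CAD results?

ZAR 37,000.00 × 0.52973 = NOK 19,600.01
NOK 19,600.01 ÷ 1.4047 = CNY 13,953.16
CNY 13,953.16 × 0.17272 = CAD 2,409.99

CAD 2,409.99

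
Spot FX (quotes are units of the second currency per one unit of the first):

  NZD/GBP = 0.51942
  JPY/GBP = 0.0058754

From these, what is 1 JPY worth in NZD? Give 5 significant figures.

JPY/NZD = 0.011311

1 JPY × 0.0058754 = 0.0058754 GBP
0.0058754 GBP ÷ 0.51942 = 0.0113115 NZD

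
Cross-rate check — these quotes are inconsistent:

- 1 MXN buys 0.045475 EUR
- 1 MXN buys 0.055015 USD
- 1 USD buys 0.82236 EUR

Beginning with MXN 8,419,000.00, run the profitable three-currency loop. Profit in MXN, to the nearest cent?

Profitable loop is MXN → EUR → USD → MXN:
MXN 8,419,000.00 × 0.045475 = EUR 382,854.03
EUR 382,854.03 ÷ 0.82236 = USD 465,555.26
USD 465,555.26 ÷ 0.055015 = MXN 8,462,333.21
Profit = MXN 8,462,333.21 − MXN 8,419,000.00

Profit: MXN 43,333.21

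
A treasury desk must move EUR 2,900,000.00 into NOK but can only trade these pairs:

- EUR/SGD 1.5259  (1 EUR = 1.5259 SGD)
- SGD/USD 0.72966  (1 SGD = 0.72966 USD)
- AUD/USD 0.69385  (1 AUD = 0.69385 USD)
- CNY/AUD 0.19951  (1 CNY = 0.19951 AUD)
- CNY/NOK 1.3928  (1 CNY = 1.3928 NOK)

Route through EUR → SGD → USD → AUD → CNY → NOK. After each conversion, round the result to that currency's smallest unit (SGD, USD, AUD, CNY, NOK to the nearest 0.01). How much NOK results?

EUR 2,900,000.00 × 1.5259 = SGD 4,425,110.00
SGD 4,425,110.00 × 0.72966 = USD 3,228,825.76
USD 3,228,825.76 ÷ 0.69385 = AUD 4,653,492.48
AUD 4,653,492.48 ÷ 0.19951 = CNY 23,324,607.69
CNY 23,324,607.69 × 1.3928 = NOK 32,486,513.59

NOK 32,486,513.59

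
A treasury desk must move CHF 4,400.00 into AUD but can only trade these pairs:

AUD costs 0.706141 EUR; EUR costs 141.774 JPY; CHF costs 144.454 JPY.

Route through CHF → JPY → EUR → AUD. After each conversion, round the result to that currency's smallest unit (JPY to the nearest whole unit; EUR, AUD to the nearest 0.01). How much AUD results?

CHF 4,400.00 × 144.454 = JPY 635,598
JPY 635,598 ÷ 141.774 = EUR 4,483.18
EUR 4,483.18 ÷ 0.706141 = AUD 6,348.85

AUD 6,348.85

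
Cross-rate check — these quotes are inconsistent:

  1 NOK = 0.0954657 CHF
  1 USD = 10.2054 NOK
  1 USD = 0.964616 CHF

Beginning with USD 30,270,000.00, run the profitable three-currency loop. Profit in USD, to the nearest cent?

Profit: USD 302,809.67

Profitable loop is USD → NOK → CHF → USD:
USD 30,270,000.00 × 10.2054 = NOK 308,917,458.00
NOK 308,917,458.00 × 0.0954657 = CHF 29,491,021.37
CHF 29,491,021.37 ÷ 0.964616 = USD 30,572,809.67
Profit = USD 30,572,809.67 − USD 30,270,000.00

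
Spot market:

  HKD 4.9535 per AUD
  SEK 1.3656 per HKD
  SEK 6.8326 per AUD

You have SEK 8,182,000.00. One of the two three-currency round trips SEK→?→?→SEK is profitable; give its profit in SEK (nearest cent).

Profitable loop is SEK → HKD → AUD → SEK:
SEK 8,182,000.00 ÷ 1.3656 = HKD 5,991,505.57
HKD 5,991,505.57 ÷ 4.9535 = AUD 1,209,549.93
AUD 1,209,549.93 × 6.8326 = SEK 8,264,370.83
Profit = SEK 8,264,370.83 − SEK 8,182,000.00

Profit: SEK 82,370.83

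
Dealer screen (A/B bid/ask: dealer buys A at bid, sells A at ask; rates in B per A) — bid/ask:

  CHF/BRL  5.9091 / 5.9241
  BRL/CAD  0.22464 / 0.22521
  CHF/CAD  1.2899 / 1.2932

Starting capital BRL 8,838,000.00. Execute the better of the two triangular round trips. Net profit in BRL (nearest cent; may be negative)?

Best loop BRL → CAD → CHF → BRL:
BRL 8,838,000.00 × 0.22464 (sell BRL at bid) = CAD 1,985,368.32
CAD 1,985,368.32 ÷ 1.2932 (buy CHF at ask) = CHF 1,535,236.87
CHF 1,535,236.87 × 5.9091 (sell CHF at bid) = BRL 9,071,868.19

Net profit: BRL 233,868.19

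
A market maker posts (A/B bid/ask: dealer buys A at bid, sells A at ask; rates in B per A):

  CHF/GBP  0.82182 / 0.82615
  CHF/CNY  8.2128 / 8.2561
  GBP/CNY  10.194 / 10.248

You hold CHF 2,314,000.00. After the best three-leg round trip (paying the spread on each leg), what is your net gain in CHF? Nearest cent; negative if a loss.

Net profit: CHF 34,063.00

Best loop CHF → GBP → CNY → CHF:
CHF 2,314,000.00 × 0.82182 (sell CHF at bid) = GBP 1,901,691.48
GBP 1,901,691.48 × 10.194 (sell GBP at bid) = CNY 19,385,842.95
CNY 19,385,842.95 ÷ 8.2561 (buy CHF at ask) = CHF 2,348,063.00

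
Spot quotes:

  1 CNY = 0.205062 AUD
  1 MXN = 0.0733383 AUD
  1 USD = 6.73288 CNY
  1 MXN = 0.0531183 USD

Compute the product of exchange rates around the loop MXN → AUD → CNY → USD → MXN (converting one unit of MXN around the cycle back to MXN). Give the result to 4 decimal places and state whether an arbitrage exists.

Around MXN → AUD → CNY → USD → MXN: 1 × 0.0733383 ÷ 0.205062 ÷ 6.73288 ÷ 0.0531183 = 1.000001
Product ≈ 1 (deviation 0.000%, within rounding noise).

1.0000 (no arbitrage)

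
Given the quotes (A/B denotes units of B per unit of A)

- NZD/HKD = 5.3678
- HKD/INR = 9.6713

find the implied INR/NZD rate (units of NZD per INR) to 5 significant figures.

INR/NZD = 0.019263

1 INR ÷ 9.6713 = 0.103399 HKD
0.103399 HKD ÷ 5.3678 = 0.0192628 NZD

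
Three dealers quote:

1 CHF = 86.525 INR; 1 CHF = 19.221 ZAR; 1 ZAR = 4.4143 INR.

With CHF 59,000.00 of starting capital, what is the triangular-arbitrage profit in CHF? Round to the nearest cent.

Profit: CHF 1,166.65

Profitable loop is CHF → INR → ZAR → CHF:
CHF 59,000.00 × 86.525 = INR 5,104,975.00
INR 5,104,975.00 ÷ 4.4143 = ZAR 1,156,463.09
ZAR 1,156,463.09 ÷ 19.221 = CHF 60,166.65
Profit = CHF 60,166.65 − CHF 59,000.00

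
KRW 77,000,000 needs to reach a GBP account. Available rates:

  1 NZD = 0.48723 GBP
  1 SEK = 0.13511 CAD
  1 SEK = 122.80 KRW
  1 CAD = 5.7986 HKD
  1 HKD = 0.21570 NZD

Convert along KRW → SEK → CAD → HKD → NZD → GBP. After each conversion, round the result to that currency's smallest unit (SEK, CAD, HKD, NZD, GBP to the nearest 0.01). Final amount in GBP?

KRW 77,000,000 ÷ 122.80 = SEK 627,035.83
SEK 627,035.83 × 0.13511 = CAD 84,718.81
CAD 84,718.81 × 5.7986 = HKD 491,250.49
HKD 491,250.49 × 0.21570 = NZD 105,962.73
NZD 105,962.73 × 0.48723 = GBP 51,628.22

GBP 51,628.22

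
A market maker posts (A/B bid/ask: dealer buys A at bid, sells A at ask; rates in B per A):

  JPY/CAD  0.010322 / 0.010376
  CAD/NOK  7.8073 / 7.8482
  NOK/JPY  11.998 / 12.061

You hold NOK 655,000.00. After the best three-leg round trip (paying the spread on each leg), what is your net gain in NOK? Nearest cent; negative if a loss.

Best loop NOK → CAD → JPY → NOK:
NOK 655,000.00 ÷ 7.8482 (buy CAD at ask) = CAD 83,458.63
CAD 83,458.63 ÷ 0.010376 (buy JPY at ask) = JPY 8,043,430
JPY 8,043,430 ÷ 12.061 (buy NOK at ask) = NOK 666,895.76

Net profit: NOK 11,895.76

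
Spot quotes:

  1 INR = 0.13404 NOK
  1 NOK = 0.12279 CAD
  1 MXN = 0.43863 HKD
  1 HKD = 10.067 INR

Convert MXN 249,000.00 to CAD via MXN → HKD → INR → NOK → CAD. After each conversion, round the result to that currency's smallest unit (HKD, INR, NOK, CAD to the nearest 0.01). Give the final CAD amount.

MXN 249,000.00 × 0.43863 = HKD 109,218.87
HKD 109,218.87 × 10.067 = INR 1,099,506.36
INR 1,099,506.36 × 0.13404 = NOK 147,377.83
NOK 147,377.83 × 0.12279 = CAD 18,096.52

CAD 18,096.52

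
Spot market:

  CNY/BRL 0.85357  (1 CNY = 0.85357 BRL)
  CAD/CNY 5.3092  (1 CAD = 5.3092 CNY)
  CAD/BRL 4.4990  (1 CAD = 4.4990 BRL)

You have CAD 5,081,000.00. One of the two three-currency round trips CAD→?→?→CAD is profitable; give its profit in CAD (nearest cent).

Profitable loop is CAD → CNY → BRL → CAD:
CAD 5,081,000.00 × 5.3092 = CNY 26,976,045.20
CNY 26,976,045.20 × 0.85357 = BRL 23,025,942.90
BRL 23,025,942.90 ÷ 4.4990 = CAD 5,118,013.54
Profit = CAD 5,118,013.54 − CAD 5,081,000.00

Profit: CAD 37,013.54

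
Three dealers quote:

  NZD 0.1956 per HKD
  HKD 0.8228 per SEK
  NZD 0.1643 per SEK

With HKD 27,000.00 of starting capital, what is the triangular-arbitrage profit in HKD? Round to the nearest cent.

Profit: HKD 563.74

Profitable loop is HKD → SEK → NZD → HKD:
HKD 27,000.00 ÷ 0.8228 = SEK 32,814.78
SEK 32,814.78 × 0.1643 = NZD 5,391.47
NZD 5,391.47 ÷ 0.1956 = HKD 27,563.74
Profit = HKD 27,563.74 − HKD 27,000.00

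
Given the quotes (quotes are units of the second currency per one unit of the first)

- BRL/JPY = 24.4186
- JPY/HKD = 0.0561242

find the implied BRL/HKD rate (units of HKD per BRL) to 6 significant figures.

BRL/HKD = 1.37047

1 BRL × 24.4186 = 24.4186 JPY
24.4186 JPY × 0.0561242 = 1.37047 HKD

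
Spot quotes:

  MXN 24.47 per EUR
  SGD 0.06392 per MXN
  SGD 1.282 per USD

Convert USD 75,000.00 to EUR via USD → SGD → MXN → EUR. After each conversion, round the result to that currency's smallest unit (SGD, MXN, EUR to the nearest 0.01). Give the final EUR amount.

USD 75,000.00 × 1.282 = SGD 96,150.00
SGD 96,150.00 ÷ 0.06392 = MXN 1,504,224.03
MXN 1,504,224.03 ÷ 24.47 = EUR 61,472.17

EUR 61,472.17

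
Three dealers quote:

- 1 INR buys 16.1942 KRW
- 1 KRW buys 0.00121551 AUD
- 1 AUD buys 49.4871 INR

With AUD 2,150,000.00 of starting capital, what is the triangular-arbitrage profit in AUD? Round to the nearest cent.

Profit: AUD 57,132.58

Profitable loop is AUD → KRW → INR → AUD:
AUD 2,150,000.00 ÷ 0.00121551 = KRW 1,768,804,864
KRW 1,768,804,864 ÷ 16.1942 = INR 109,224,590.52
INR 109,224,590.52 ÷ 49.4871 = AUD 2,207,132.58
Profit = AUD 2,207,132.58 − AUD 2,150,000.00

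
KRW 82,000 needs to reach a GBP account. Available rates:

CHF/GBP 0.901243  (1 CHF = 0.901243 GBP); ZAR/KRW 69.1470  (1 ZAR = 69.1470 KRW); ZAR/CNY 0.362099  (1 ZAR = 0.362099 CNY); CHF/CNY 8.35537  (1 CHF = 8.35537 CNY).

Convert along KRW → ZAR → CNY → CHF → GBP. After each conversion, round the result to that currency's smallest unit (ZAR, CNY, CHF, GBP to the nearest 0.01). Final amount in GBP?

KRW 82,000 ÷ 69.1470 = ZAR 1,185.88
ZAR 1,185.88 × 0.362099 = CNY 429.41
CNY 429.41 ÷ 8.35537 = CHF 51.39
CHF 51.39 × 0.901243 = GBP 46.31

GBP 46.31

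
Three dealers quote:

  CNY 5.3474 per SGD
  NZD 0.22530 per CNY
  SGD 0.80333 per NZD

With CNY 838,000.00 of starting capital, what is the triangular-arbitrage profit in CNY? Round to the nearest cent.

Profitable loop is CNY → SGD → NZD → CNY:
CNY 838,000.00 ÷ 5.3474 = SGD 156,711.67
SGD 156,711.67 ÷ 0.80333 = NZD 195,077.58
NZD 195,077.58 ÷ 0.22530 = CNY 865,856.99
Profit = CNY 865,856.99 − CNY 838,000.00

Profit: CNY 27,856.99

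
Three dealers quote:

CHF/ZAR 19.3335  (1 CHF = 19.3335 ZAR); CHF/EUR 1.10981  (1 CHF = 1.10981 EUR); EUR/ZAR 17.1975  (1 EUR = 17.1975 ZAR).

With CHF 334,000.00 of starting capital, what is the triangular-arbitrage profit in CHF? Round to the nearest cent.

Profit: CHF 4,331.94

Profitable loop is CHF → ZAR → EUR → CHF:
CHF 334,000.00 × 19.3335 = ZAR 6,457,389.00
ZAR 6,457,389.00 ÷ 17.1975 = EUR 375,484.17
EUR 375,484.17 ÷ 1.10981 = CHF 338,331.94
Profit = CHF 338,331.94 − CHF 334,000.00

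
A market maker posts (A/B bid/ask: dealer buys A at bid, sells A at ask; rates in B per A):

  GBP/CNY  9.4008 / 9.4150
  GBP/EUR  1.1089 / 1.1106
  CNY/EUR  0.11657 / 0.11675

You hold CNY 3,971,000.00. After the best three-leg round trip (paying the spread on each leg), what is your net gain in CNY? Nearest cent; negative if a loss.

Net profit: CNY 35,037.93

Best loop CNY → GBP → EUR → CNY:
CNY 3,971,000.00 ÷ 9.4150 (buy GBP at ask) = GBP 421,773.77
GBP 421,773.77 × 1.1089 (sell GBP at bid) = EUR 467,704.93
EUR 467,704.93 ÷ 0.11675 (buy CNY at ask) = CNY 4,006,037.93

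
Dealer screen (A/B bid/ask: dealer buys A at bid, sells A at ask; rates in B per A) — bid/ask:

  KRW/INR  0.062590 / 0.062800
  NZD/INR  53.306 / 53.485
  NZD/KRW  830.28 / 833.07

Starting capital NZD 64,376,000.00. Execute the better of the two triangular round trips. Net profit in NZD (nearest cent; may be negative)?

Best loop NZD → INR → KRW → NZD:
NZD 64,376,000.00 × 53.306 (sell NZD at bid) = INR 3,431,627,056.00
INR 3,431,627,056.00 ÷ 0.062800 (buy KRW at ask) = KRW 54,643,742,930
KRW 54,643,742,930 ÷ 833.07 (buy NZD at ask) = NZD 65,593,218.97

Net profit: NZD 1,217,218.97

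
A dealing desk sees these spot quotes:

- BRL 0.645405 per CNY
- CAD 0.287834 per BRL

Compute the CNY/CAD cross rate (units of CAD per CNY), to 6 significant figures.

1 CNY × 0.645405 = 0.645405 BRL
0.645405 BRL × 0.287834 = 0.18577 CAD

CNY/CAD = 0.185770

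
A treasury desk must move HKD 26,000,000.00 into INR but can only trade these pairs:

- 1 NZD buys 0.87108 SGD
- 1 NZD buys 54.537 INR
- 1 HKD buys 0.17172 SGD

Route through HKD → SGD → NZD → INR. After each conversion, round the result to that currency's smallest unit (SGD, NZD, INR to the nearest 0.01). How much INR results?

HKD 26,000,000.00 × 0.17172 = SGD 4,464,720.00
SGD 4,464,720.00 ÷ 0.87108 = NZD 5,125,499.38
NZD 5,125,499.38 × 54.537 = INR 279,529,359.69

INR 279,529,359.69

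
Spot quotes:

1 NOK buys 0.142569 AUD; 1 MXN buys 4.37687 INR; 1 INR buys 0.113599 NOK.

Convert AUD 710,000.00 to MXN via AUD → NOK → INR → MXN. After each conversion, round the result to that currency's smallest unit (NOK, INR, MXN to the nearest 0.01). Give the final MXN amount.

AUD 710,000.00 ÷ 0.142569 = NOK 4,980,044.75
NOK 4,980,044.75 ÷ 0.113599 = INR 43,838,808.00
INR 43,838,808.00 ÷ 4.37687 = MXN 10,016,017.84

MXN 10,016,017.84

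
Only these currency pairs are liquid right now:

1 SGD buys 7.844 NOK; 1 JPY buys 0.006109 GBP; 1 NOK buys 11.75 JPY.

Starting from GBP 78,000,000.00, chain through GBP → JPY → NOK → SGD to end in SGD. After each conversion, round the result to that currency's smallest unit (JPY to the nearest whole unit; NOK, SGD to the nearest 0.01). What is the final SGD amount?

SGD 138,531,656.06

GBP 78,000,000.00 ÷ 0.006109 = JPY 12,768,047,144
JPY 12,768,047,144 ÷ 11.75 = NOK 1,086,642,310.13
NOK 1,086,642,310.13 ÷ 7.844 = SGD 138,531,656.06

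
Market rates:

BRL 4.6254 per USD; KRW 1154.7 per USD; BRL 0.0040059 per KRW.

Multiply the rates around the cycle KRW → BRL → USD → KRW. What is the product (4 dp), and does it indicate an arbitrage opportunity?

1.0000 (no arbitrage)

Around KRW → BRL → USD → KRW: 1 × 0.0040059 ÷ 4.6254 × 1154.7 = 1.000046
Product ≈ 1 (deviation 0.005%, within rounding noise).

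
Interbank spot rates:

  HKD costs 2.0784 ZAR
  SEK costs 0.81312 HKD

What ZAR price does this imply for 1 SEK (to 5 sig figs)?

SEK/ZAR = 1.6900

1 SEK × 0.81312 = 0.81312 HKD
0.81312 HKD × 2.0784 = 1.68999 ZAR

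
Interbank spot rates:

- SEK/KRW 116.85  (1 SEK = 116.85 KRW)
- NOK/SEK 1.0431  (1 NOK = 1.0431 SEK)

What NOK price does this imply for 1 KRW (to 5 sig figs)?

1 KRW ÷ 116.85 = 0.00855798 SEK
0.00855798 SEK ÷ 1.0431 = 0.00820437 NOK

KRW/NOK = 0.0082044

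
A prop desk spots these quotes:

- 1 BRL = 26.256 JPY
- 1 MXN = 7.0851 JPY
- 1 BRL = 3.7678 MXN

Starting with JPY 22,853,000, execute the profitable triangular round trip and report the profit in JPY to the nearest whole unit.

Profitable loop is JPY → BRL → MXN → JPY:
JPY 22,853,000 ÷ 26.256 = BRL 870,391.53
BRL 870,391.53 × 3.7678 = MXN 3,279,461.21
MXN 3,279,461.21 × 7.0851 = JPY 23,235,311
Profit = JPY 23,235,311 − JPY 22,853,000

Profit: JPY 382,311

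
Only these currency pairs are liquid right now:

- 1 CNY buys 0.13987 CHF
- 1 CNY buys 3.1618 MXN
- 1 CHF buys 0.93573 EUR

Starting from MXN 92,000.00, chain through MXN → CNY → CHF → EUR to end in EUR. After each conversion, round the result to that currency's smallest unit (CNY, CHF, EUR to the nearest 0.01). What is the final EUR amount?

MXN 92,000.00 ÷ 3.1618 = CNY 29,097.35
CNY 29,097.35 × 0.13987 = CHF 4,069.85
CHF 4,069.85 × 0.93573 = EUR 3,808.28

EUR 3,808.28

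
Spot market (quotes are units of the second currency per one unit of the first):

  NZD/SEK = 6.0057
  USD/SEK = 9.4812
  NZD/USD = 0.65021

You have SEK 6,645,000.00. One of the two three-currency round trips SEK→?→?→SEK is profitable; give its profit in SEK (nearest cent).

Profitable loop is SEK → NZD → USD → SEK:
SEK 6,645,000.00 ÷ 6.0057 = NZD 1,106,448.87
NZD 1,106,448.87 × 0.65021 = USD 719,424.12
USD 719,424.12 × 9.4812 = SEK 6,821,003.99
Profit = SEK 6,821,003.99 − SEK 6,645,000.00

Profit: SEK 176,003.99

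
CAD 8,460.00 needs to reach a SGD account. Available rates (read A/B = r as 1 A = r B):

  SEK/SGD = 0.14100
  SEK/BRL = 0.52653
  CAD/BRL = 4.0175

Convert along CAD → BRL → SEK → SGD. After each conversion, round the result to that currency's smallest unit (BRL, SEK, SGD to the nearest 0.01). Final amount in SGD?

CAD 8,460.00 × 4.0175 = BRL 33,988.05
BRL 33,988.05 ÷ 0.52653 = SEK 64,551.02
SEK 64,551.02 × 0.14100 = SGD 9,101.69

SGD 9,101.69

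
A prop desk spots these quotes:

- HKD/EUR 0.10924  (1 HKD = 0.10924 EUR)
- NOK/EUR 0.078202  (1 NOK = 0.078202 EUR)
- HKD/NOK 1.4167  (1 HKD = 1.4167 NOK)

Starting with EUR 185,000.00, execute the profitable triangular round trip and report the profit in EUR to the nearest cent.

Profit: EUR 2,622.88

Profitable loop is EUR → HKD → NOK → EUR:
EUR 185,000.00 ÷ 0.10924 = HKD 1,693,518.86
HKD 1,693,518.86 × 1.4167 = NOK 2,399,208.17
NOK 2,399,208.17 × 0.078202 = EUR 187,622.88
Profit = EUR 187,622.88 − EUR 185,000.00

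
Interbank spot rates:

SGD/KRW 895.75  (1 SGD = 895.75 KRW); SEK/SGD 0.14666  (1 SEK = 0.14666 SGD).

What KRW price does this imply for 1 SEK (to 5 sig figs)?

1 SEK × 0.14666 = 0.14666 SGD
0.14666 SGD × 895.75 = 131.371 KRW

SEK/KRW = 131.37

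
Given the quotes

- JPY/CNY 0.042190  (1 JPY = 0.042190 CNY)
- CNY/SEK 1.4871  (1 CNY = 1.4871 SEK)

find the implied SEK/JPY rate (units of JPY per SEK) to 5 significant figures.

SEK/JPY = 15.939

1 SEK ÷ 1.4871 = 0.67245 CNY
0.67245 CNY ÷ 0.042190 = 15.9386 JPY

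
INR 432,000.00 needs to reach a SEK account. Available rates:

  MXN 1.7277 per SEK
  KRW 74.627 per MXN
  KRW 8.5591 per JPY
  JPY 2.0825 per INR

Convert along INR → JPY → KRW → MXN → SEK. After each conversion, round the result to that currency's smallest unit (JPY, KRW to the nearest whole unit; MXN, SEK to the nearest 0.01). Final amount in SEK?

INR 432,000.00 × 2.0825 = JPY 899,640
JPY 899,640 × 8.5591 = KRW 7,700,109
KRW 7,700,109 ÷ 74.627 = MXN 103,181.27
MXN 103,181.27 ÷ 1.7277 = SEK 59,721.75

SEK 59,721.75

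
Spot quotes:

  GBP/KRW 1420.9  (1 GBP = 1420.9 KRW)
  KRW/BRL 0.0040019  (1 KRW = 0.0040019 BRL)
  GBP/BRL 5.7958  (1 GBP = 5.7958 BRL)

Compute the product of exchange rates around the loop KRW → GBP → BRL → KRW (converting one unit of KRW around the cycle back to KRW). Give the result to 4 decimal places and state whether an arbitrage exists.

Around KRW → GBP → BRL → KRW: 1 ÷ 1420.9 × 5.7958 ÷ 0.0040019 = 1.019257
Product > 1; profitable direction is KRW → GBP → BRL → KRW.

1.0193 (arbitrage exists)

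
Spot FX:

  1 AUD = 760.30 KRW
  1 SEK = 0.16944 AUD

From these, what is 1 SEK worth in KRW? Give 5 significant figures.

1 SEK × 0.16944 = 0.16944 AUD
0.16944 AUD × 760.30 = 128.825 KRW

SEK/KRW = 128.83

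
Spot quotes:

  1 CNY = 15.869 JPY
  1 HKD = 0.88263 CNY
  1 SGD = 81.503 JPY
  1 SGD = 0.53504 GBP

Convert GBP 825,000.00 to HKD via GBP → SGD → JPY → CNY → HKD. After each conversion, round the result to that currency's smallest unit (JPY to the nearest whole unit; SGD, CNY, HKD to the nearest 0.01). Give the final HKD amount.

HKD 8,972,491.32

GBP 825,000.00 ÷ 0.53504 = SGD 1,541,940.79
SGD 1,541,940.79 × 81.503 = JPY 125,672,800
JPY 125,672,800 ÷ 15.869 = CNY 7,919,390.01
CNY 7,919,390.01 ÷ 0.88263 = HKD 8,972,491.32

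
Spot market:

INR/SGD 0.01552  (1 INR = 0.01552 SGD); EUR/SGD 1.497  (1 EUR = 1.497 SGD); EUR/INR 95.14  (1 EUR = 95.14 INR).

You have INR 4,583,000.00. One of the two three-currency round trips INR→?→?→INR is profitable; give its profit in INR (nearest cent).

Profitable loop is INR → EUR → SGD → INR:
INR 4,583,000.00 ÷ 95.14 = EUR 48,171.12
EUR 48,171.12 × 1.497 = SGD 72,112.16
SGD 72,112.16 ÷ 0.01552 = INR 4,646,402.13
Profit = INR 4,646,402.13 − INR 4,583,000.00

Profit: INR 63,402.13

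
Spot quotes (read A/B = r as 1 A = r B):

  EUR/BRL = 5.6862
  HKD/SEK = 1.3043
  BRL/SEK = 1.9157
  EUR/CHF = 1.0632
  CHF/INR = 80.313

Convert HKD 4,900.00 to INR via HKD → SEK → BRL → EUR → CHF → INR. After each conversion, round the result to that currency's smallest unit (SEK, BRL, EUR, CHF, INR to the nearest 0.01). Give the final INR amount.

HKD 4,900.00 × 1.3043 = SEK 6,391.07
SEK 6,391.07 ÷ 1.9157 = BRL 3,336.15
BRL 3,336.15 ÷ 5.6862 = EUR 586.71
EUR 586.71 × 1.0632 = CHF 623.79
CHF 623.79 × 80.313 = INR 50,098.45

INR 50,098.45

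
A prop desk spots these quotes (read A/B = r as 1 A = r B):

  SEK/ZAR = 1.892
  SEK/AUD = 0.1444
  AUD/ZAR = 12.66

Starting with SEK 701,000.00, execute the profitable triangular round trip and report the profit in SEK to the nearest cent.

Profit: SEK 24,501.39

Profitable loop is SEK → ZAR → AUD → SEK:
SEK 701,000.00 × 1.892 = ZAR 1,326,292.00
ZAR 1,326,292.00 ÷ 12.66 = AUD 104,762.40
AUD 104,762.40 ÷ 0.1444 = SEK 725,501.39
Profit = SEK 725,501.39 − SEK 701,000.00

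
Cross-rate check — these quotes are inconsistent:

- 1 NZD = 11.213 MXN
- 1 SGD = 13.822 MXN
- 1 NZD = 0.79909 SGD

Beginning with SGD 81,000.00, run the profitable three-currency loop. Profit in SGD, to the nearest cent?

Profitable loop is SGD → NZD → MXN → SGD:
SGD 81,000.00 ÷ 0.79909 = NZD 101,365.30
NZD 101,365.30 × 11.213 = MXN 1,136,609.14
MXN 1,136,609.14 ÷ 13.822 = SGD 82,231.89
Profit = SGD 82,231.89 − SGD 81,000.00

Profit: SGD 1,231.89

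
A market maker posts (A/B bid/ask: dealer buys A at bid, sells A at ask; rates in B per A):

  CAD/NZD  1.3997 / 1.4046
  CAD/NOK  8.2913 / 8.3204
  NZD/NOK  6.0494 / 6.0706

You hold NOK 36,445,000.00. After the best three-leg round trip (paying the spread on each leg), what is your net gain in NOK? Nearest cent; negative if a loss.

Net profit: NOK 643,648.99

Best loop NOK → CAD → NZD → NOK:
NOK 36,445,000.00 ÷ 8.3204 (buy CAD at ask) = CAD 4,380,198.07
CAD 4,380,198.07 × 1.3997 (sell CAD at bid) = NZD 6,130,963.23
NZD 6,130,963.23 × 6.0494 (sell NZD at bid) = NOK 37,088,648.99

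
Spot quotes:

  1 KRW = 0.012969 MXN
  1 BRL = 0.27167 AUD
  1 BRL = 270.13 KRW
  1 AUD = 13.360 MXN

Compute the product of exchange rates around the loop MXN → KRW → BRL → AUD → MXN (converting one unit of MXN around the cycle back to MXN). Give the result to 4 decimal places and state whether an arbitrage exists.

1.0360 (arbitrage exists)

Around MXN → KRW → BRL → AUD → MXN: 1 ÷ 0.012969 ÷ 270.13 × 0.27167 × 13.360 = 1.036022
Product > 1; profitable direction is MXN → KRW → BRL → AUD → MXN.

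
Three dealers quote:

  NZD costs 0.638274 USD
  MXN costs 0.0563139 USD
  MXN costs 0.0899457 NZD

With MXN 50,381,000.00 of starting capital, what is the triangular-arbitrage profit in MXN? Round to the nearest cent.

Profitable loop is MXN → NZD → USD → MXN:
MXN 50,381,000.00 × 0.0899457 = NZD 4,531,554.31
NZD 4,531,554.31 × 0.638274 = USD 2,892,373.30
USD 2,892,373.30 ÷ 0.0563139 = MXN 51,361,622.92
Profit = MXN 51,361,622.92 − MXN 50,381,000.00

Profit: MXN 980,622.92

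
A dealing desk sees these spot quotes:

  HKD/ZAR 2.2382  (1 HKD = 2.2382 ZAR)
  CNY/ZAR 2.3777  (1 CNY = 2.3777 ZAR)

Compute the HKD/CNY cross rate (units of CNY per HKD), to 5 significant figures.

1 HKD × 2.2382 = 2.2382 ZAR
2.2382 ZAR ÷ 2.3777 = 0.94133 CNY

HKD/CNY = 0.94133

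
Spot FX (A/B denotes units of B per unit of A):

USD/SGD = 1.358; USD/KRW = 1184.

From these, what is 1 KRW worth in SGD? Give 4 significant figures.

1 KRW ÷ 1184 = 0.000844595 USD
0.000844595 USD × 1.358 = 0.00114696 SGD

KRW/SGD = 0.001147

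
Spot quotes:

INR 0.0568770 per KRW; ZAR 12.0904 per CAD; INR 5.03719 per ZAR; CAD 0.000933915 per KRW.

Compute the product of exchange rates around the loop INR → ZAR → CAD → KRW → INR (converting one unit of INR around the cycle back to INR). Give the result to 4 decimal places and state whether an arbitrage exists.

1.0000 (no arbitrage)

Around INR → ZAR → CAD → KRW → INR: 1 ÷ 5.03719 ÷ 12.0904 ÷ 0.000933915 × 0.0568770 = 1.000001
Product ≈ 1 (deviation 0.000%, within rounding noise).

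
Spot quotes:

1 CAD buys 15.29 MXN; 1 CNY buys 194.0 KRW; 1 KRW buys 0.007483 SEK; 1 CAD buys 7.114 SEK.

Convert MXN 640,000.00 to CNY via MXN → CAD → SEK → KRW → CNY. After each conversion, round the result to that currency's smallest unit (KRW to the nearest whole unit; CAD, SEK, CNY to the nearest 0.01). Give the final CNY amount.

CNY 205,120.40

MXN 640,000.00 ÷ 15.29 = CAD 41,857.42
CAD 41,857.42 × 7.114 = SEK 297,773.69
SEK 297,773.69 ÷ 0.007483 = KRW 39,793,357
KRW 39,793,357 ÷ 194.0 = CNY 205,120.40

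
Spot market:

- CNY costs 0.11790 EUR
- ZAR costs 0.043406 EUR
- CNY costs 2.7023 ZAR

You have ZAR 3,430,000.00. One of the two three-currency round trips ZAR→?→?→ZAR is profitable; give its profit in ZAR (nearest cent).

Profitable loop is ZAR → CNY → EUR → ZAR:
ZAR 3,430,000.00 ÷ 2.7023 = CNY 1,269,289.12
CNY 1,269,289.12 × 0.11790 = EUR 149,649.19
EUR 149,649.19 ÷ 0.043406 = ZAR 3,447,661.33
Profit = ZAR 3,447,661.33 − ZAR 3,430,000.00

Profit: ZAR 17,661.33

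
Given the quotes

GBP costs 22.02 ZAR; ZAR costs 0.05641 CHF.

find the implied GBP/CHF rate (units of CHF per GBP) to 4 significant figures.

1 GBP × 22.02 = 22.02 ZAR
22.02 ZAR × 0.05641 = 1.24215 CHF

GBP/CHF = 1.242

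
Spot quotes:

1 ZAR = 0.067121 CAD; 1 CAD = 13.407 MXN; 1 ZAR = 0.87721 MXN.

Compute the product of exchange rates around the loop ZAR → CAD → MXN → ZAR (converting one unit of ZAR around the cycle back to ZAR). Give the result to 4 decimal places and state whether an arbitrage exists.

Around ZAR → CAD → MXN → ZAR: 1 × 0.067121 × 13.407 ÷ 0.87721 = 1.025856
Product > 1; profitable direction is ZAR → CAD → MXN → ZAR.

1.0259 (arbitrage exists)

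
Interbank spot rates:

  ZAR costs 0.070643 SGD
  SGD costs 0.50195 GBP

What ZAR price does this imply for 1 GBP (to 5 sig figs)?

GBP/ZAR = 28.201

1 GBP ÷ 0.50195 = 1.99223 SGD
1.99223 SGD ÷ 0.070643 = 28.2014 ZAR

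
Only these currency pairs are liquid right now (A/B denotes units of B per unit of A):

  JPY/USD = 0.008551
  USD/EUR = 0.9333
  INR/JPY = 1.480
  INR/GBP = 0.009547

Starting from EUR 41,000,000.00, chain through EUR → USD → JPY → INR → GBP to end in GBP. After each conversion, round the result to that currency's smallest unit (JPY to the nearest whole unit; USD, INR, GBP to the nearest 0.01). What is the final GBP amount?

GBP 33,139,876.96

EUR 41,000,000.00 ÷ 0.9333 = USD 43,930,140.36
USD 43,930,140.36 ÷ 0.008551 = JPY 5,137,427,244
JPY 5,137,427,244 ÷ 1.480 = INR 3,471,234,624.32
INR 3,471,234,624.32 × 0.009547 = GBP 33,139,876.96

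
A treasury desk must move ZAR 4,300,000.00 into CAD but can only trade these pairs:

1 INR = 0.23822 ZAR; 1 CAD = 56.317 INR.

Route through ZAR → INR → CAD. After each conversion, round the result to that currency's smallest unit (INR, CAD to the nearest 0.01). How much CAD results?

CAD 320,516.74

ZAR 4,300,000.00 ÷ 0.23822 = INR 18,050,541.52
INR 18,050,541.52 ÷ 56.317 = CAD 320,516.74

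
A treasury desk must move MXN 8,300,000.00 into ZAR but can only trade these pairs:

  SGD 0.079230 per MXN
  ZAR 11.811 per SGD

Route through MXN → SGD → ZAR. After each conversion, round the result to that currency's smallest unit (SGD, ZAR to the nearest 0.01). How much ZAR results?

ZAR 7,767,019.90

MXN 8,300,000.00 × 0.079230 = SGD 657,609.00
SGD 657,609.00 × 11.811 = ZAR 7,767,019.90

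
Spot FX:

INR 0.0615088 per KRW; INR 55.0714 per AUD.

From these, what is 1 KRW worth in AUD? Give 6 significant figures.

KRW/AUD = 0.00111689

1 KRW × 0.0615088 = 0.0615088 INR
0.0615088 INR ÷ 55.0714 = 0.00111689 AUD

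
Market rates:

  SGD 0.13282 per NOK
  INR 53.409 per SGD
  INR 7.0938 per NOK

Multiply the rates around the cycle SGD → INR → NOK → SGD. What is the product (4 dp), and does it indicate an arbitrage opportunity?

1.0000 (no arbitrage)

Around SGD → INR → NOK → SGD: 1 × 53.409 ÷ 7.0938 × 0.13282 = 0.999998
Product ≈ 1 (deviation 0.000%, within rounding noise).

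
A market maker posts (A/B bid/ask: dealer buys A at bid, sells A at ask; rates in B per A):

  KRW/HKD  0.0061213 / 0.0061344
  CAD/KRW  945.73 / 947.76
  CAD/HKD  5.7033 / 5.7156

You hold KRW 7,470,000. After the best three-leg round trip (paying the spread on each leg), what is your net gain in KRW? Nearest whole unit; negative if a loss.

Best loop KRW → HKD → CAD → KRW:
KRW 7,470,000 × 0.0061213 (sell KRW at bid) = HKD 45,726.11
HKD 45,726.11 ÷ 5.7156 (buy CAD at ask) = CAD 8,000.23
CAD 8,000.23 × 945.73 (sell CAD at bid) = KRW 7,566,057

Net profit: KRW 96,057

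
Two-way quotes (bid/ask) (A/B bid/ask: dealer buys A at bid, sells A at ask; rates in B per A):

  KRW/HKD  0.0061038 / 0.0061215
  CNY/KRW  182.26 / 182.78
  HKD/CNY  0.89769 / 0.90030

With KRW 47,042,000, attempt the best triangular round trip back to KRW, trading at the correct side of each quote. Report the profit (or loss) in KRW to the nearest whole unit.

Best loop KRW → HKD → CNY → KRW:
KRW 47,042,000 × 0.0061038 (sell KRW at bid) = HKD 287,134.96
HKD 287,134.96 × 0.89769 (sell HKD at bid) = CNY 257,758.18
CNY 257,758.18 × 182.26 (sell CNY at bid) = KRW 46,979,006

Net result: KRW -62,994 (no profitable arbitrage after spreads)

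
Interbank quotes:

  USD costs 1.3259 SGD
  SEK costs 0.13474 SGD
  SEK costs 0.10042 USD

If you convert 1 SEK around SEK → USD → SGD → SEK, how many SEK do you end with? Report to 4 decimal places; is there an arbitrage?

Around SEK → USD → SGD → SEK: 1 × 0.10042 × 1.3259 ÷ 0.13474 = 0.988176
Product < 1; profitable direction is SEK → SGD → USD → SEK.

0.9882 (arbitrage exists)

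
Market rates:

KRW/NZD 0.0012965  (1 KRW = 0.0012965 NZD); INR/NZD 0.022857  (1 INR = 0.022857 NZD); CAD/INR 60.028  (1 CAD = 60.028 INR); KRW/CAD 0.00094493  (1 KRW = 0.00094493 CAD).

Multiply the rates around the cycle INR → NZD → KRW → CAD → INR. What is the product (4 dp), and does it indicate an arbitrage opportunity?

Around INR → NZD → KRW → CAD → INR: 1 × 0.022857 ÷ 0.0012965 × 0.00094493 × 60.028 = 1.000001
Product ≈ 1 (deviation 0.000%, within rounding noise).

1.0000 (no arbitrage)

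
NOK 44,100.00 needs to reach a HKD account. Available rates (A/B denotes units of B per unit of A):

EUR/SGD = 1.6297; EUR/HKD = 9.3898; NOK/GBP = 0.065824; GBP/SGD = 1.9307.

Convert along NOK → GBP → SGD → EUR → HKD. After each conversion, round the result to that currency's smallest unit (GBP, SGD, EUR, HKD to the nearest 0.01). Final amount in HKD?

NOK 44,100.00 × 0.065824 = GBP 2,902.84
GBP 2,902.84 × 1.9307 = SGD 5,604.51
SGD 5,604.51 ÷ 1.6297 = EUR 3,438.98
EUR 3,438.98 × 9.3898 = HKD 32,291.33

HKD 32,291.33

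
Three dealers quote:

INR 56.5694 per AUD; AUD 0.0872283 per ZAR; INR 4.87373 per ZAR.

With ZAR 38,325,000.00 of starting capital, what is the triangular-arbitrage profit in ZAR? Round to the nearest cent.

Profit: ZAR 477,497.40

Profitable loop is ZAR → AUD → INR → ZAR:
ZAR 38,325,000.00 × 0.0872283 = AUD 3,343,024.60
AUD 3,343,024.60 × 56.5694 = INR 189,112,895.67
INR 189,112,895.67 ÷ 4.87373 = ZAR 38,802,497.40
Profit = ZAR 38,802,497.40 − ZAR 38,325,000.00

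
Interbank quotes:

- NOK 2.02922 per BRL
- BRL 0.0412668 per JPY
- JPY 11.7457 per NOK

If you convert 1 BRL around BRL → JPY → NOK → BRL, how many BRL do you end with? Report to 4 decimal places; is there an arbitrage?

Around BRL → JPY → NOK → BRL: 1 ÷ 0.0412668 ÷ 11.7457 ÷ 2.02922 = 1.016696
Product > 1; profitable direction is BRL → JPY → NOK → BRL.

1.0167 (arbitrage exists)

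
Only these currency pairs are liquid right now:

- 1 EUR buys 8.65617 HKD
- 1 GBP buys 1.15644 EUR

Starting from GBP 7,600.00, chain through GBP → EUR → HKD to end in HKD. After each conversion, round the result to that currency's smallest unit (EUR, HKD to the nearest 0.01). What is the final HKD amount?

HKD 76,078.56

GBP 7,600.00 × 1.15644 = EUR 8,788.94
EUR 8,788.94 × 8.65617 = HKD 76,078.56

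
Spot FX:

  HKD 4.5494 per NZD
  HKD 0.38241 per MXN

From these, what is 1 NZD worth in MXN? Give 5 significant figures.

NZD/MXN = 11.897

1 NZD × 4.5494 = 4.5494 HKD
4.5494 HKD ÷ 0.38241 = 11.8967 MXN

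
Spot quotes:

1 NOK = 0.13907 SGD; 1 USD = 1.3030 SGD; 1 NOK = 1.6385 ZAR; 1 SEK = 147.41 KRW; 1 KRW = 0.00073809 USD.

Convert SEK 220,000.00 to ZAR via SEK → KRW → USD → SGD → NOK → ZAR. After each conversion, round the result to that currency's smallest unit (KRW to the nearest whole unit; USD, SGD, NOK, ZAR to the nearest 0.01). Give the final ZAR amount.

ZAR 367,465.35

SEK 220,000.00 × 147.41 = KRW 32,430,200
KRW 32,430,200 × 0.00073809 = USD 23,936.41
USD 23,936.41 × 1.3030 = SGD 31,189.14
SGD 31,189.14 ÷ 0.13907 = NOK 224,269.36
NOK 224,269.36 × 1.6385 = ZAR 367,465.35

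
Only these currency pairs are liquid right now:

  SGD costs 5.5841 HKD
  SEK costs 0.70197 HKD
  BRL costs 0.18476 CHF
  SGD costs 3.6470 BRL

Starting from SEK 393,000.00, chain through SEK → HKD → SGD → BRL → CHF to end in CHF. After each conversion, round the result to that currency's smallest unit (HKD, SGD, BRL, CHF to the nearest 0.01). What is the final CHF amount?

SEK 393,000.00 × 0.70197 = HKD 275,874.21
HKD 275,874.21 ÷ 5.5841 = SGD 49,403.52
SGD 49,403.52 × 3.6470 = BRL 180,174.64
BRL 180,174.64 × 0.18476 = CHF 33,289.07

CHF 33,289.07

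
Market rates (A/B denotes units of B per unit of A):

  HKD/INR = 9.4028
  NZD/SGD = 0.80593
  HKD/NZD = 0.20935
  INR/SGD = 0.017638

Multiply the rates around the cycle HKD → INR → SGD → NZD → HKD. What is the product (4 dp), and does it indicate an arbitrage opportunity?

0.9830 (arbitrage exists)

Around HKD → INR → SGD → NZD → HKD: 1 × 9.4028 × 0.017638 ÷ 0.80593 ÷ 0.20935 = 0.982961
Product < 1; profitable direction is HKD → NZD → SGD → INR → HKD.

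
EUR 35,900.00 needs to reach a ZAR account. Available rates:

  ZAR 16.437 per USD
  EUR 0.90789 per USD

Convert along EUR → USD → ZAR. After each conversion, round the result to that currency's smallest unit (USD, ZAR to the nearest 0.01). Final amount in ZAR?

ZAR 649,955.80

EUR 35,900.00 ÷ 0.90789 = USD 39,542.24
USD 39,542.24 × 16.437 = ZAR 649,955.80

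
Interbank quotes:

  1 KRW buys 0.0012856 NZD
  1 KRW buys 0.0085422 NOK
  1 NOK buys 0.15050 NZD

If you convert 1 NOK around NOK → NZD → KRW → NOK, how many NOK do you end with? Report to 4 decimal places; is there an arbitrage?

Around NOK → NZD → KRW → NOK: 1 × 0.15050 ÷ 0.0012856 × 0.0085422 = 1.000001
Product ≈ 1 (deviation 0.000%, within rounding noise).

1.0000 (no arbitrage)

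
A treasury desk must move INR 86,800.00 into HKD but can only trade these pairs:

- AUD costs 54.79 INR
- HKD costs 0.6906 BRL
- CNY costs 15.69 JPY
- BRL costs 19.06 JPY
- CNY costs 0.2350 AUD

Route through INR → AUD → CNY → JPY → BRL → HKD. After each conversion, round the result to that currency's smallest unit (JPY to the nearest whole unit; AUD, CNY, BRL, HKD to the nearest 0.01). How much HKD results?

INR 86,800.00 ÷ 54.79 = AUD 1,584.23
AUD 1,584.23 ÷ 0.2350 = CNY 6,741.40
CNY 6,741.40 × 15.69 = JPY 105,773
JPY 105,773 ÷ 19.06 = BRL 5,549.48
BRL 5,549.48 ÷ 0.6906 = HKD 8,035.74

HKD 8,035.74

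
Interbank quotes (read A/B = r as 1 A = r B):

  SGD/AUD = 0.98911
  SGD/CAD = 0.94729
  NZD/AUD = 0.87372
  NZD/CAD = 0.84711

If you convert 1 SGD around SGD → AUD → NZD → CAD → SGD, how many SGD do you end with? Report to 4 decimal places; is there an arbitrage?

Around SGD → AUD → NZD → CAD → SGD: 1 × 0.98911 ÷ 0.87372 × 0.84711 ÷ 0.94729 = 1.012346
Product > 1; profitable direction is SGD → AUD → NZD → CAD → SGD.

1.0123 (arbitrage exists)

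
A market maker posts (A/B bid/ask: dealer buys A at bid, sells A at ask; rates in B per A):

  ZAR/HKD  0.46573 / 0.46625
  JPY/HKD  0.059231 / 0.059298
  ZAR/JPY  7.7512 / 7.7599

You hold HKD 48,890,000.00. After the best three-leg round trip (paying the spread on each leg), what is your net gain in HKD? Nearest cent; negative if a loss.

Net profit: HKD 593,234.61

Best loop HKD → JPY → ZAR → HKD:
HKD 48,890,000.00 ÷ 0.059298 (buy JPY at ask) = JPY 824,479,746
JPY 824,479,746 ÷ 7.7599 (buy ZAR at ask) = ZAR 106,248,759.18
ZAR 106,248,759.18 × 0.46573 (sell ZAR at bid) = HKD 49,483,234.61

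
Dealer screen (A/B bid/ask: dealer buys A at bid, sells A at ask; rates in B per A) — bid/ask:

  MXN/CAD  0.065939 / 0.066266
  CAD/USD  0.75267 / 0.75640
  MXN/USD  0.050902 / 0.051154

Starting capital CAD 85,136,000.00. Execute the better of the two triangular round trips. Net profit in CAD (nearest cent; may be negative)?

Net profit: CAD 1,322,124.81

Best loop CAD → MXN → USD → CAD:
CAD 85,136,000.00 ÷ 0.066266 (buy MXN at ask) = MXN 1,284,761,416.11
MXN 1,284,761,416.11 × 0.050902 (sell MXN at bid) = USD 65,396,925.60
USD 65,396,925.60 ÷ 0.75640 (buy CAD at ask) = CAD 86,458,124.81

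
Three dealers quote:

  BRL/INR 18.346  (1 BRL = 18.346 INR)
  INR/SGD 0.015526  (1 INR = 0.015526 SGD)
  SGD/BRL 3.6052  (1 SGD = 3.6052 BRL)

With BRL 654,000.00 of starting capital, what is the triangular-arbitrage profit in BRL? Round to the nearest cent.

Profit: BRL 17,595.97

Profitable loop is BRL → INR → SGD → BRL:
BRL 654,000.00 × 18.346 = INR 11,998,284.00
INR 11,998,284.00 × 0.015526 = SGD 186,285.36
SGD 186,285.36 × 3.6052 = BRL 671,595.97
Profit = BRL 671,595.97 − BRL 654,000.00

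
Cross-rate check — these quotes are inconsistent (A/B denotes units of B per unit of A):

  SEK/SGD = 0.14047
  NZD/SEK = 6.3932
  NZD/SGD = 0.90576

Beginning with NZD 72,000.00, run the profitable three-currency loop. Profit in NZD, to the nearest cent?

Profit: NZD 617.91

Profitable loop is NZD → SGD → SEK → NZD:
NZD 72,000.00 × 0.90576 = SGD 65,214.72
SGD 65,214.72 ÷ 0.14047 = SEK 464,260.84
SEK 464,260.84 ÷ 6.3932 = NZD 72,617.91
Profit = NZD 72,617.91 − NZD 72,000.00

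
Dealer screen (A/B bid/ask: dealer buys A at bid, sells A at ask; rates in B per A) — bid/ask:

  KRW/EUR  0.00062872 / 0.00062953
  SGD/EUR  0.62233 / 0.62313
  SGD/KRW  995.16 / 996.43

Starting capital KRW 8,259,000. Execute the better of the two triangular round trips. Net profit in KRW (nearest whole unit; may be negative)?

Best loop KRW → EUR → SGD → KRW:
KRW 8,259,000 × 0.00062872 (sell KRW at bid) = EUR 5,192.60
EUR 5,192.60 ÷ 0.62313 (buy SGD at ask) = SGD 8,333.09
SGD 8,333.09 × 995.16 (sell SGD at bid) = KRW 8,292,758

Net profit: KRW 33,758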